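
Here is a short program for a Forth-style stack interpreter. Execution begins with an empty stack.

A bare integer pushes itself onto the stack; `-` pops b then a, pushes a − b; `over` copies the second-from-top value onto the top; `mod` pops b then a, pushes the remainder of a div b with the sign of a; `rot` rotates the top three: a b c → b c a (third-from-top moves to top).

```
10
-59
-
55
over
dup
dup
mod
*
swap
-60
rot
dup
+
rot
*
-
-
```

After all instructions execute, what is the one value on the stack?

129

10   : 10
-59  : 10 -59
-    : 69
55   : 69 55
over : 69 55 69
dup  : 69 55 69 69
dup  : 69 55 69 69 69
mod  : 69 55 69 0
*    : 69 55 0
swap : 69 0 55
-60  : 69 0 55 -60
rot  : 69 55 -60 0
dup  : 69 55 -60 0 0
+    : 69 55 -60 0
rot  : 69 -60 0 55
*    : 69 -60 0
-    : 69 -60
-    : 129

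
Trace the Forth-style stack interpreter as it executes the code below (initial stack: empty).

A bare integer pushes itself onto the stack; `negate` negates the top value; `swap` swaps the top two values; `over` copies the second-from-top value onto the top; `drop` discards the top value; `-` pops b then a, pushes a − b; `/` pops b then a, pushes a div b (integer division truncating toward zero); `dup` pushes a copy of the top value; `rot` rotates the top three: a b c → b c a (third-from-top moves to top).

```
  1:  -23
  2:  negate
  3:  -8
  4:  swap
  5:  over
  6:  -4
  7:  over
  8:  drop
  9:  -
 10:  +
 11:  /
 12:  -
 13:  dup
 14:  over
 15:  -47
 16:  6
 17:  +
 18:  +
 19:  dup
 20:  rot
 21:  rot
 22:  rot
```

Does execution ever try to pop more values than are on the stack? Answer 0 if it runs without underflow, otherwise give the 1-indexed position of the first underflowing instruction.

-23    → [-23]
negate → [23]
-8     → [23, -8]
swap   → [-8, 23]
over   → [-8, 23, -8]
-4     → [-8, 23, -8, -4]
over   → [-8, 23, -8, -4, -8]
drop   → [-8, 23, -8, -4]
-      → [-8, 23, -4]
+      → [-8, 19]
/      → [0]
-  — needs 2 operands, stack has 1 → underflow

12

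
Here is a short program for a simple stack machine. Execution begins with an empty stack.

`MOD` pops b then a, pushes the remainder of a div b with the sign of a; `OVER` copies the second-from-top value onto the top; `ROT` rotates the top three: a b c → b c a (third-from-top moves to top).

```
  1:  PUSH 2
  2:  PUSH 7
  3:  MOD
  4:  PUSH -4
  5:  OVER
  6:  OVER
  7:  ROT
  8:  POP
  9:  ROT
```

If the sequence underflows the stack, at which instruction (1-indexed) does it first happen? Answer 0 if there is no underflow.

0

PUSH 2  : [2]
PUSH 7  : [2, 7]
MOD     : [2]
PUSH -4 : [2, -4]
OVER    : [2, -4, 2]
OVER    : [2, -4, 2, -4]
ROT     : [2, 2, -4, -4]
POP     : [2, 2, -4]
ROT     : [2, -4, 2]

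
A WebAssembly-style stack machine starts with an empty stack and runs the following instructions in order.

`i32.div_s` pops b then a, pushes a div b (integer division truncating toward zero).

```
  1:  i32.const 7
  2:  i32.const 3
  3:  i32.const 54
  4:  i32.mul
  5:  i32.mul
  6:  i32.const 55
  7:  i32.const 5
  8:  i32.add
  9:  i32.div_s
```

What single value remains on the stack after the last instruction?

18

i32.const 7  -> [7]
i32.const 3  -> [7, 3]
i32.const 54 -> [7, 3, 54]
i32.mul      -> [7, 162]
i32.mul      -> [1134]
i32.const 55 -> [1134, 55]
i32.const 5  -> [1134, 55, 5]
i32.add      -> [1134, 60]
i32.div_s    -> [18]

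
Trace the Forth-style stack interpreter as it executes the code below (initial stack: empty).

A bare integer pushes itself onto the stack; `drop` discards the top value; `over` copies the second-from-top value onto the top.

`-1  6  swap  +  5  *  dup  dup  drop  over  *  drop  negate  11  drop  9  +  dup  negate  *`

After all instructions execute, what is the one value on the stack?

-256

-1     -> -1
6      -> -1 6
swap   -> 6 -1
+      -> 5
5      -> 5 5
*      -> 25
dup    -> 25 25
dup    -> 25 25 25
drop   -> 25 25
over   -> 25 25 25
*      -> 25 625
drop   -> 25
negate -> -25
11     -> -25 11
drop   -> -25
9      -> -25 9
+      -> -16
dup    -> -16 -16
negate -> -16 16
*      -> -256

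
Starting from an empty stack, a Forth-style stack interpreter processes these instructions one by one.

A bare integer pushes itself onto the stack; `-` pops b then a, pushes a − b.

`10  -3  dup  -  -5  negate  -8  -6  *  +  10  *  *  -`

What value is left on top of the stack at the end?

10

10      10
-3      10 -3
dup     10 -3 -3
-       10 0
-5      10 0 -5
negate  10 0 5
-8      10 0 5 -8
-6      10 0 5 -8 -6
*       10 0 5 48
+       10 0 53
10      10 0 53 10
*       10 0 530
*       10 0
-       10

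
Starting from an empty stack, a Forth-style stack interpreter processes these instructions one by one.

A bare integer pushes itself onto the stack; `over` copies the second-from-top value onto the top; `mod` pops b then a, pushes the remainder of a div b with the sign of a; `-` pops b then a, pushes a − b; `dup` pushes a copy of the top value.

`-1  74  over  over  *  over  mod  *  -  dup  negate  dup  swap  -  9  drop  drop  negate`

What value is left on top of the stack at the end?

1

-1     -> [-1]
74     -> [-1, 74]
over   -> [-1, 74, -1]
over   -> [-1, 74, -1, 74]
*      -> [-1, 74, -74]
over   -> [-1, 74, -74, 74]
mod    -> [-1, 74, 0]
*      -> [-1, 0]
-      -> [-1]
dup    -> [-1, -1]
negate -> [-1, 1]
dup    -> [-1, 1, 1]
swap   -> [-1, 1, 1]
-      -> [-1, 0]
9      -> [-1, 0, 9]
drop   -> [-1, 0]
drop   -> [-1]
negate -> [1]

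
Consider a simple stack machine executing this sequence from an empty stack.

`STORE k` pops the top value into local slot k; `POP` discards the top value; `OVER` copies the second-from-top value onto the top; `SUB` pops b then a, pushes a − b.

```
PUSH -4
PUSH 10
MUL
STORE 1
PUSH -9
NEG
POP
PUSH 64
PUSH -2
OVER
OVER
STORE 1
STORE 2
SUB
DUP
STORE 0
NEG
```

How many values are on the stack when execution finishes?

PUSH -4 -> -4
PUSH 10 -> -4 10
MUL     -> -40
STORE 1 -> (empty)
PUSH -9 -> -9
NEG     -> 9
POP     -> (empty)
PUSH 64 -> 64
PUSH -2 -> 64 -2
OVER    -> 64 -2 64
OVER    -> 64 -2 64 -2
STORE 1 -> 64 -2 64
STORE 2 -> 64 -2
SUB     -> 66
DUP     -> 66 66
STORE 0 -> 66
NEG     -> -66

1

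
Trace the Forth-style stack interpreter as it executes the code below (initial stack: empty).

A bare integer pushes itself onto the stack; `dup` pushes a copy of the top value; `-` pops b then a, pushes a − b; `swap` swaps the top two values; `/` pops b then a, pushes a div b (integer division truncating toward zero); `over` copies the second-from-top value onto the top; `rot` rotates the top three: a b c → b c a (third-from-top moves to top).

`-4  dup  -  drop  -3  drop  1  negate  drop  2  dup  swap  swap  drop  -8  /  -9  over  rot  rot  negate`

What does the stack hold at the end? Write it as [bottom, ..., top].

[0, 0, 9]

-4     → [-4]
dup    → [-4, -4]
-      → [0]
drop   → []
-3     → [-3]
drop   → []
1      → [1]
negate → [-1]
drop   → []
2      → [2]
dup    → [2, 2]
swap   → [2, 2]
swap   → [2, 2]
drop   → [2]
-8     → [2, -8]
/      → [0]
-9     → [0, -9]
over   → [0, -9, 0]
rot    → [-9, 0, 0]
rot    → [0, 0, -9]
negate → [0, 0, 9]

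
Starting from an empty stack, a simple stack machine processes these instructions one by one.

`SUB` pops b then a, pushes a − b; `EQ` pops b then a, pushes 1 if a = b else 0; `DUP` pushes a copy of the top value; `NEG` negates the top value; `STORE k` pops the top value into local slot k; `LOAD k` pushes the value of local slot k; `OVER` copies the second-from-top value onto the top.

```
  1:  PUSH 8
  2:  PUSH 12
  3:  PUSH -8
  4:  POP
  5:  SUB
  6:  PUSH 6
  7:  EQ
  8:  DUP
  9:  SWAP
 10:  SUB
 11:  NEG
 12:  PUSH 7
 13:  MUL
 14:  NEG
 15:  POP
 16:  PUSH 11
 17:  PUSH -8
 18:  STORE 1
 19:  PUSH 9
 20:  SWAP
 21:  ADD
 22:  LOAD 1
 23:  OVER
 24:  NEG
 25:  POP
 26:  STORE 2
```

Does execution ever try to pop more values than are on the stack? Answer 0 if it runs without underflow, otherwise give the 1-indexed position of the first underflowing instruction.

PUSH 8  → 8
PUSH 12 → 8 12
PUSH -8 → 8 12 -8
POP     → 8 12
SUB     → -4
PUSH 6  → -4 6
EQ      → 0
DUP     → 0 0
SWAP    → 0 0
SUB     → 0
NEG     → 0
PUSH 7  → 0 7
MUL     → 0
NEG     → 0
POP     → (empty)
PUSH 11 → 11
PUSH -8 → 11 -8
STORE 1 → 11
PUSH 9  → 11 9
SWAP    → 9 11
ADD     → 20
LOAD 1  → 20 -8
OVER    → 20 -8 20
NEG     → 20 -8 -20
POP     → 20 -8
STORE 2 → 20

0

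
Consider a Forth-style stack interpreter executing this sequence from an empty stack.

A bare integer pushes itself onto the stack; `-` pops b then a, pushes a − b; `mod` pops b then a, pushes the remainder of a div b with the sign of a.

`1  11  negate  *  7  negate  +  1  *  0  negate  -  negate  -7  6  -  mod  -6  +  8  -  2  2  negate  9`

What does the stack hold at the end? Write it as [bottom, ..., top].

1      : [1]
11     : [1, 11]
negate : [1, -11]
*      : [-11]
7      : [-11, 7]
negate : [-11, -7]
+      : [-18]
1      : [-18, 1]
*      : [-18]
0      : [-18, 0]
negate : [-18, 0]
-      : [-18]
negate : [18]
-7     : [18, -7]
6      : [18, -7, 6]
-      : [18, -13]
mod    : [5]
-6     : [5, -6]
+      : [-1]
8      : [-1, 8]
-      : [-9]
2      : [-9, 2]
2      : [-9, 2, 2]
negate : [-9, 2, -2]
9      : [-9, 2, -2, 9]

[-9, 2, -2, 9]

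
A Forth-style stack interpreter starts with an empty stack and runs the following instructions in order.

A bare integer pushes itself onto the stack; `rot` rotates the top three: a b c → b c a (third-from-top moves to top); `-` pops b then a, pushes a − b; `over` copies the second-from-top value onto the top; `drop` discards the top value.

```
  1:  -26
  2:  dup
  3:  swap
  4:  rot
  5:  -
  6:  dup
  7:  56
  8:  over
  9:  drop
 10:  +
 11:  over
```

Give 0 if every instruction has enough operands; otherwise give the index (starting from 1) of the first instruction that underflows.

4

-26  → [-26]
dup  → [-26, -26]
swap → [-26, -26]
rot  — needs 3 operands, stack has 2 → underflow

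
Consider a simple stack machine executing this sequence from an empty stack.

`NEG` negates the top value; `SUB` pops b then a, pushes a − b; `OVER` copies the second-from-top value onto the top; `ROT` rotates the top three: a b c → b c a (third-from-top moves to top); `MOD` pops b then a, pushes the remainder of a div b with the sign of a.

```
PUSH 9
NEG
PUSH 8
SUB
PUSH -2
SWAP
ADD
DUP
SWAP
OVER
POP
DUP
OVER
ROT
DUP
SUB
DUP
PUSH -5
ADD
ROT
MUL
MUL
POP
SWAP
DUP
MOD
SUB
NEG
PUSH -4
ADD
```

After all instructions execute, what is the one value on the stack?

15

PUSH 9   [9]
NEG      [-9]
PUSH 8   [-9, 8]
SUB      [-17]
PUSH -2  [-17, -2]
SWAP     [-2, -17]
ADD      [-19]
DUP      [-19, -19]
SWAP     [-19, -19]
OVER     [-19, -19, -19]
POP      [-19, -19]
DUP      [-19, -19, -19]
OVER     [-19, -19, -19, -19]
ROT      [-19, -19, -19, -19]
DUP      [-19, -19, -19, -19, -19]
SUB      [-19, -19, -19, 0]
DUP      [-19, -19, -19, 0, 0]
PUSH -5  [-19, -19, -19, 0, 0, -5]
ADD      [-19, -19, -19, 0, -5]
ROT      [-19, -19, 0, -5, -19]
MUL      [-19, -19, 0, 95]
MUL      [-19, -19, 0]
POP      [-19, -19]
SWAP     [-19, -19]
DUP      [-19, -19, -19]
MOD      [-19, 0]
SUB      [-19]
NEG      [19]
PUSH -4  [19, -4]
ADD      [15]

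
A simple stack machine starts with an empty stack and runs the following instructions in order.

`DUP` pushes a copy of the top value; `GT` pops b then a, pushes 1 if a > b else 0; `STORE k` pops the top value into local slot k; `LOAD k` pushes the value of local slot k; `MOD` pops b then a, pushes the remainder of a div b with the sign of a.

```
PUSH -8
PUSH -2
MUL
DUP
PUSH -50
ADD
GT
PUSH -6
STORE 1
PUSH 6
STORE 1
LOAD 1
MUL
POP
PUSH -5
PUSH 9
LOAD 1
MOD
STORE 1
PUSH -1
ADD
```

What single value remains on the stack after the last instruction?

PUSH -8  → [-8]
PUSH -2  → [-8, -2]
MUL      → [16]
DUP      → [16, 16]
PUSH -50 → [16, 16, -50]
ADD      → [16, -34]
GT       → [1]
PUSH -6  → [1, -6]
STORE 1  → [1]
PUSH 6   → [1, 6]
STORE 1  → [1]
LOAD 1   → [1, 6]
MUL      → [6]
POP      → []
PUSH -5  → [-5]
PUSH 9   → [-5, 9]
LOAD 1   → [-5, 9, 6]
MOD      → [-5, 3]
STORE 1  → [-5]
PUSH -1  → [-5, -1]
ADD      → [-6]

-6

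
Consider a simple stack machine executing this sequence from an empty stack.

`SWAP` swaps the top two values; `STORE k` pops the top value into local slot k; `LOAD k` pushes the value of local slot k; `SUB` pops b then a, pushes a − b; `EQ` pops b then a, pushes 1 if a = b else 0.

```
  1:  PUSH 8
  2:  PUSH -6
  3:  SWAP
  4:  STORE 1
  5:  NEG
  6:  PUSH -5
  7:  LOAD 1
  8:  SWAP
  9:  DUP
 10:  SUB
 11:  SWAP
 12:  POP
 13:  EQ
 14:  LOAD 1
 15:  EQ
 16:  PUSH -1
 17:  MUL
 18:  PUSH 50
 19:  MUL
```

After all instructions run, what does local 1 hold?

8

PUSH 8  → [8]
PUSH -6 → [8, -6]
SWAP    → [-6, 8]
STORE 1 → [-6]
NEG     → [6]
PUSH -5 → [6, -5]
LOAD 1  → [6, -5, 8]
SWAP    → [6, 8, -5]
DUP     → [6, 8, -5, -5]
SUB     → [6, 8, 0]
SWAP    → [6, 0, 8]
POP     → [6, 0]
EQ      → [0]
LOAD 1  → [0, 8]
EQ      → [0]
PUSH -1 → [0, -1]
MUL     → [0]
PUSH 50 → [0, 50]
MUL     → [0]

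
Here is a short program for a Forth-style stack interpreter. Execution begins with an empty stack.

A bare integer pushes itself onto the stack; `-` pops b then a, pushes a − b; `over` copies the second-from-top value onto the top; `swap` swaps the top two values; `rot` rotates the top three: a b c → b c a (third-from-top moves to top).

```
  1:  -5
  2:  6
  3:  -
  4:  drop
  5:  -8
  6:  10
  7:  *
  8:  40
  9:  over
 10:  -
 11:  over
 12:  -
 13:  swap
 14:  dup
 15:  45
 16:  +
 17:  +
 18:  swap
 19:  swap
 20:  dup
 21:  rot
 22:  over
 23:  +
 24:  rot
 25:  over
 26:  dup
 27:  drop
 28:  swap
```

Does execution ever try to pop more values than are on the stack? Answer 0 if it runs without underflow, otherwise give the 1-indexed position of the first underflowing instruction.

-5   -> -5
6    -> -5 6
-    -> -11
drop -> (empty)
-8   -> -8
10   -> -8 10
*    -> -80
40   -> -80 40
over -> -80 40 -80
-    -> -80 120
over -> -80 120 -80
-    -> -80 200
swap -> 200 -80
dup  -> 200 -80 -80
45   -> 200 -80 -80 45
+    -> 200 -80 -35
+    -> 200 -115
swap -> -115 200
swap -> 200 -115
dup  -> 200 -115 -115
rot  -> -115 -115 200
over -> -115 -115 200 -115
+    -> -115 -115 85
rot  -> -115 85 -115
over -> -115 85 -115 85
dup  -> -115 85 -115 85 85
drop -> -115 85 -115 85
swap -> -115 85 85 -115

0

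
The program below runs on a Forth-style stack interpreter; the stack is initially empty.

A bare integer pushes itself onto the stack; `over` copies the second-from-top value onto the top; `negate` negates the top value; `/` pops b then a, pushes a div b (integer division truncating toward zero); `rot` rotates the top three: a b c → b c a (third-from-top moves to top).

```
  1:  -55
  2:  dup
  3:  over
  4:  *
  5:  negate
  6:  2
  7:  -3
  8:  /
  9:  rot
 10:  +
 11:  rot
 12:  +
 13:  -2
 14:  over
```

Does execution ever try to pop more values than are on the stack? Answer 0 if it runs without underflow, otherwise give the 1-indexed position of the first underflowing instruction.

-55    : -55
dup    : -55 -55
over   : -55 -55 -55
*      : -55 3025
negate : -55 -3025
2      : -55 -3025 2
-3     : -55 -3025 2 -3
/      : -55 -3025 0
rot    : -3025 0 -55
+      : -3025 -55
rot  — needs 3 operands, stack has 2 → underflow

11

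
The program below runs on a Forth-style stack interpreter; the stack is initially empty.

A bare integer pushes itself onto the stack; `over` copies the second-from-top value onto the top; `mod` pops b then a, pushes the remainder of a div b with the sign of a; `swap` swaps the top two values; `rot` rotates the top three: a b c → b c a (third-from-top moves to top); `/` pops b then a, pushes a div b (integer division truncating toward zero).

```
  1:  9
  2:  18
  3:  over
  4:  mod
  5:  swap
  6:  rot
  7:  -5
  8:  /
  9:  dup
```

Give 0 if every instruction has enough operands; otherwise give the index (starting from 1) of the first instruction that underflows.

9    -> 9
18   -> 9 18
over -> 9 18 9
mod  -> 9 0
swap -> 0 9
rot  — needs 3 operands, stack has 2 → underflow

6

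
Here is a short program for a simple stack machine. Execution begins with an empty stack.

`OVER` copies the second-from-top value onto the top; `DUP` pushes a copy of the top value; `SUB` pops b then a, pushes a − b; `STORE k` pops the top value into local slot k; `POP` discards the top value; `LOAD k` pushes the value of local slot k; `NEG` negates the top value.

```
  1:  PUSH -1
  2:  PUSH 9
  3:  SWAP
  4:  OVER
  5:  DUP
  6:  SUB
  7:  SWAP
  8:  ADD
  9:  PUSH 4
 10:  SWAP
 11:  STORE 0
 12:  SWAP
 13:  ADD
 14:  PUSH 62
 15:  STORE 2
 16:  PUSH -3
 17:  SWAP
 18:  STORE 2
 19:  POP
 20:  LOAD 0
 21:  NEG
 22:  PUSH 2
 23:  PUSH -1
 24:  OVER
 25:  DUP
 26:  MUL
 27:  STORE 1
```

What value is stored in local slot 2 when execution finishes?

PUSH -1 -> [-1]
PUSH 9  -> [-1, 9]
SWAP    -> [9, -1]
OVER    -> [9, -1, 9]
DUP     -> [9, -1, 9, 9]
SUB     -> [9, -1, 0]
SWAP    -> [9, 0, -1]
ADD     -> [9, -1]
PUSH 4  -> [9, -1, 4]
SWAP    -> [9, 4, -1]
STORE 0 -> [9, 4]
SWAP    -> [4, 9]
ADD     -> [13]
PUSH 62 -> [13, 62]
STORE 2 -> [13]
PUSH -3 -> [13, -3]
SWAP    -> [-3, 13]
STORE 2 -> [-3]
POP     -> []
LOAD 0  -> [-1]
NEG     -> [1]
PUSH 2  -> [1, 2]
PUSH -1 -> [1, 2, -1]
OVER    -> [1, 2, -1, 2]
DUP     -> [1, 2, -1, 2, 2]
MUL     -> [1, 2, -1, 4]
STORE 1 -> [1, 2, -1]

13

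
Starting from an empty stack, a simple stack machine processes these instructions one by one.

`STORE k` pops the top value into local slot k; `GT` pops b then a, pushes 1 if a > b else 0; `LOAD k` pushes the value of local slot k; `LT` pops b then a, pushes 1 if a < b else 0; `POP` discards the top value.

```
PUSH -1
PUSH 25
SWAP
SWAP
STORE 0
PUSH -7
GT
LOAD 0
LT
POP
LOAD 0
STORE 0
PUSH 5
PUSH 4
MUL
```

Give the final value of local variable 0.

PUSH -1 : [-1]
PUSH 25 : [-1, 25]
SWAP    : [25, -1]
SWAP    : [-1, 25]
STORE 0 : [-1]
PUSH -7 : [-1, -7]
GT      : [1]
LOAD 0  : [1, 25]
LT      : [1]
POP     : []
LOAD 0  : [25]
STORE 0 : []
PUSH 5  : [5]
PUSH 4  : [5, 4]
MUL     : [20]

25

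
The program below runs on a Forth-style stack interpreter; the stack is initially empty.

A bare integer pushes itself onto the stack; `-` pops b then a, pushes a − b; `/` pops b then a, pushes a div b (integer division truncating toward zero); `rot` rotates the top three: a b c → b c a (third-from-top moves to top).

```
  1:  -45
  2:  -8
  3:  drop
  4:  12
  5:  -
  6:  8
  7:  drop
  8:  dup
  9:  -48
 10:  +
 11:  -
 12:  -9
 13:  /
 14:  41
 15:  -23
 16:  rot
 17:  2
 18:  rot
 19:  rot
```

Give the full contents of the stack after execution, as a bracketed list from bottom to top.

-45  : -45
-8   : -45 -8
drop : -45
12   : -45 12
-    : -57
8    : -57 8
drop : -57
dup  : -57 -57
-48  : -57 -57 -48
+    : -57 -105
-    : 48
-9   : 48 -9
/    : -5
41   : -5 41
-23  : -5 41 -23
rot  : 41 -23 -5
2    : 41 -23 -5 2
rot  : 41 -5 2 -23
rot  : 41 2 -23 -5

[41, 2, -23, -5]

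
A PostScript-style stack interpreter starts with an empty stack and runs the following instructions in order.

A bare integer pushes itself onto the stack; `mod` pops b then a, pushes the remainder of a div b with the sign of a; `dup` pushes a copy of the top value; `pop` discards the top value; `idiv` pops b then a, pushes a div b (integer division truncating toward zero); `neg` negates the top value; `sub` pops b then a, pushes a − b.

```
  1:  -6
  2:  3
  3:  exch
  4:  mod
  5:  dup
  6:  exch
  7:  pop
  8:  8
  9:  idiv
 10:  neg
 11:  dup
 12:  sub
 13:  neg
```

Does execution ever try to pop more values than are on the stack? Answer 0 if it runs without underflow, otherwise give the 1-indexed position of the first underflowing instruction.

-6   : [-6]
3    : [-6, 3]
exch : [3, -6]
mod  : [3]
dup  : [3, 3]
exch : [3, 3]
pop  : [3]
8    : [3, 8]
idiv : [0]
neg  : [0]
dup  : [0, 0]
sub  : [0]
neg  : [0]

0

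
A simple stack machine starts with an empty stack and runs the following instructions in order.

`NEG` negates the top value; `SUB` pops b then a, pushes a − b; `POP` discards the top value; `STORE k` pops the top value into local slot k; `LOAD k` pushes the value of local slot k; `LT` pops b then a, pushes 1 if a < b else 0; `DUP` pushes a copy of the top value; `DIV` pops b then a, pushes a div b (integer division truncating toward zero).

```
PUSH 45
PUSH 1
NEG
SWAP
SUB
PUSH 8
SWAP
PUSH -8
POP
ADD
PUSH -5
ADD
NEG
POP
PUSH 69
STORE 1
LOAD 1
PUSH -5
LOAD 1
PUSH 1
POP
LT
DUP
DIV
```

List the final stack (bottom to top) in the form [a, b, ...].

[69, 1]

PUSH 45 → [45]
PUSH 1  → [45, 1]
NEG     → [45, -1]
SWAP    → [-1, 45]
SUB     → [-46]
PUSH 8  → [-46, 8]
SWAP    → [8, -46]
PUSH -8 → [8, -46, -8]
POP     → [8, -46]
ADD     → [-38]
PUSH -5 → [-38, -5]
ADD     → [-43]
NEG     → [43]
POP     → []
PUSH 69 → [69]
STORE 1 → []
LOAD 1  → [69]
PUSH -5 → [69, -5]
LOAD 1  → [69, -5, 69]
PUSH 1  → [69, -5, 69, 1]
POP     → [69, -5, 69]
LT      → [69, 1]
DUP     → [69, 1, 1]
DIV     → [69, 1]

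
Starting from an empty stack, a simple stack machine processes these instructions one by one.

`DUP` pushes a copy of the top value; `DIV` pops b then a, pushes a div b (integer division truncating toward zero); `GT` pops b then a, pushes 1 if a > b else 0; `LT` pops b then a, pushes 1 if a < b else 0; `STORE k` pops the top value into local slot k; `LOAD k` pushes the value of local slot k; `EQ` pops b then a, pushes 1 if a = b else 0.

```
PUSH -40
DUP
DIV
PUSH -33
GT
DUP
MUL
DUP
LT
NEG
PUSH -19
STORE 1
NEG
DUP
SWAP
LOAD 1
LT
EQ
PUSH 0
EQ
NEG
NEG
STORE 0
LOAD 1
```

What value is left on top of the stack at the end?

-19

PUSH -40  [-40]
DUP       [-40, -40]
DIV       [1]
PUSH -33  [1, -33]
GT        [1]
DUP       [1, 1]
MUL       [1]
DUP       [1, 1]
LT        [0]
NEG       [0]
PUSH -19  [0, -19]
STORE 1   [0]
NEG       [0]
DUP       [0, 0]
SWAP      [0, 0]
LOAD 1    [0, 0, -19]
LT        [0, 0]
EQ        [1]
PUSH 0    [1, 0]
EQ        [0]
NEG       [0]
NEG       [0]
STORE 0   []
LOAD 1    [-19]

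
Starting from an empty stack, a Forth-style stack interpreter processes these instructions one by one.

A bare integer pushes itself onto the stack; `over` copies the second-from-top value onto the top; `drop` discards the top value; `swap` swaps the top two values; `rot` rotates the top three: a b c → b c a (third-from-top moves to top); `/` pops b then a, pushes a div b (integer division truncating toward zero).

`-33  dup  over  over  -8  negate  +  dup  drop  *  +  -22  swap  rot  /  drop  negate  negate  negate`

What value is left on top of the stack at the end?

-33    -> -33
dup    -> -33 -33
over   -> -33 -33 -33
over   -> -33 -33 -33 -33
-8     -> -33 -33 -33 -33 -8
negate -> -33 -33 -33 -33 8
+      -> -33 -33 -33 -25
dup    -> -33 -33 -33 -25 -25
drop   -> -33 -33 -33 -25
*      -> -33 -33 825
+      -> -33 792
-22    -> -33 792 -22
swap   -> -33 -22 792
rot    -> -22 792 -33
/      -> -22 -24
drop   -> -22
negate -> 22
negate -> -22
negate -> 22

22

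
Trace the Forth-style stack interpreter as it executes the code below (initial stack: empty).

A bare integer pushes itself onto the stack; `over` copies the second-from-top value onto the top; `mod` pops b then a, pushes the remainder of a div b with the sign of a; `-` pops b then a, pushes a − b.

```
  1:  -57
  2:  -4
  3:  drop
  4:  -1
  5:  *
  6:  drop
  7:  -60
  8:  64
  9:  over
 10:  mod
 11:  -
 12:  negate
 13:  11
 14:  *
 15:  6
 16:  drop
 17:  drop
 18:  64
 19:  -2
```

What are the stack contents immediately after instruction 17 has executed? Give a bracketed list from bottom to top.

-57     -57
-4      -57 -4
drop    -57
-1      -57 -1
*       57
drop    (empty)
-60     -60
64      -60 64
over    -60 64 -60
mod     -60 4
-       -64
negate  64
11      64 11
*       704
6       704 6
drop    704
drop    (empty)

[]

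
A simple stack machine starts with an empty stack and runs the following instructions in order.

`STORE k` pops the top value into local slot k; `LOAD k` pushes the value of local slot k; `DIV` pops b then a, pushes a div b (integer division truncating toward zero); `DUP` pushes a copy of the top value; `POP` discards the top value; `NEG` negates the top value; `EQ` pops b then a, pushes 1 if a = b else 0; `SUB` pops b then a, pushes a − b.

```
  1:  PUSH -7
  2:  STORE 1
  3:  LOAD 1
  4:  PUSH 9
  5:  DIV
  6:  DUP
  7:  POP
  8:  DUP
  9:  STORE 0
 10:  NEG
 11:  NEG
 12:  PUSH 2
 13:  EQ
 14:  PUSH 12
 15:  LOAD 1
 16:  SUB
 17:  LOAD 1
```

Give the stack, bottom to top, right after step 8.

PUSH -7  -7
STORE 1  (empty)
LOAD 1   -7
PUSH 9   -7 9
DIV      0
DUP      0 0
POP      0
DUP      0 0

[0, 0]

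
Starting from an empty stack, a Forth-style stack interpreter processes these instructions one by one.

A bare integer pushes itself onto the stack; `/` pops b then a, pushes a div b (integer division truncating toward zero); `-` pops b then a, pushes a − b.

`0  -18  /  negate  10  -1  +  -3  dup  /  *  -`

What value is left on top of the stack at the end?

-9

0      → 0
-18    → 0 -18
/      → 0
negate → 0
10     → 0 10
-1     → 0 10 -1
+      → 0 9
-3     → 0 9 -3
dup    → 0 9 -3 -3
/      → 0 9 1
*      → 0 9
-      → -9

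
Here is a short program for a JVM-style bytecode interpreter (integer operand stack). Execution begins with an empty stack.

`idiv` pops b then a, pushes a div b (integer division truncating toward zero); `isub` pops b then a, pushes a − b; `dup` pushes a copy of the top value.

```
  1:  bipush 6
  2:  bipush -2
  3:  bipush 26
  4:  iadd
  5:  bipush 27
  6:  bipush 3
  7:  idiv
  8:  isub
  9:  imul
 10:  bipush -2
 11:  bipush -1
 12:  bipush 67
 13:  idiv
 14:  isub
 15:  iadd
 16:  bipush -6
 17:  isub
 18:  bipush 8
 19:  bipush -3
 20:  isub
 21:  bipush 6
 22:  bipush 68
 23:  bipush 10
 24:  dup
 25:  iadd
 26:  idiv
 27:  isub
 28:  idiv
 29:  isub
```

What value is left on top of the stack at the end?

91

bipush 6  -> 6
bipush -2 -> 6 -2
bipush 26 -> 6 -2 26
iadd      -> 6 24
bipush 27 -> 6 24 27
bipush 3  -> 6 24 27 3
idiv      -> 6 24 9
isub      -> 6 15
imul      -> 90
bipush -2 -> 90 -2
bipush -1 -> 90 -2 -1
bipush 67 -> 90 -2 -1 67
idiv      -> 90 -2 0
isub      -> 90 -2
iadd      -> 88
bipush -6 -> 88 -6
isub      -> 94
bipush 8  -> 94 8
bipush -3 -> 94 8 -3
isub      -> 94 11
bipush 6  -> 94 11 6
bipush 68 -> 94 11 6 68
bipush 10 -> 94 11 6 68 10
dup       -> 94 11 6 68 10 10
iadd      -> 94 11 6 68 20
idiv      -> 94 11 6 3
isub      -> 94 11 3
idiv      -> 94 3
isub      -> 91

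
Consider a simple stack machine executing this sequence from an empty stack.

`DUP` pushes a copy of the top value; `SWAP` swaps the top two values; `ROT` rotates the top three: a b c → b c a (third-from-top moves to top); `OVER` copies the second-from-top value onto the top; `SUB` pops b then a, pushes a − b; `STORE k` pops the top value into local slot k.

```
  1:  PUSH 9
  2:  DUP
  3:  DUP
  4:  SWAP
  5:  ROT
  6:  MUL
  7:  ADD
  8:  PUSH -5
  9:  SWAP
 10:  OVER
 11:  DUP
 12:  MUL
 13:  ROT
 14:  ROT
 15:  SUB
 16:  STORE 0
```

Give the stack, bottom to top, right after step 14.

PUSH 9   [9]
DUP      [9, 9]
DUP      [9, 9, 9]
SWAP     [9, 9, 9]
ROT      [9, 9, 9]
MUL      [9, 81]
ADD      [90]
PUSH -5  [90, -5]
SWAP     [-5, 90]
OVER     [-5, 90, -5]
DUP      [-5, 90, -5, -5]
MUL      [-5, 90, 25]
ROT      [90, 25, -5]
ROT      [25, -5, 90]

[25, -5, 90]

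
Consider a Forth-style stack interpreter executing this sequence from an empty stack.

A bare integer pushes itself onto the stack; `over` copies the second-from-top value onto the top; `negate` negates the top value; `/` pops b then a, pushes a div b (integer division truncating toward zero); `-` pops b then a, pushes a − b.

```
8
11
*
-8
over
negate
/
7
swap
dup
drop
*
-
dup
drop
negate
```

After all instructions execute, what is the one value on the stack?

8      -> [8]
11     -> [8, 11]
*      -> [88]
-8     -> [88, -8]
over   -> [88, -8, 88]
negate -> [88, -8, -88]
/      -> [88, 0]
7      -> [88, 0, 7]
swap   -> [88, 7, 0]
dup    -> [88, 7, 0, 0]
drop   -> [88, 7, 0]
*      -> [88, 0]
-      -> [88]
dup    -> [88, 88]
drop   -> [88]
negate -> [-88]

-88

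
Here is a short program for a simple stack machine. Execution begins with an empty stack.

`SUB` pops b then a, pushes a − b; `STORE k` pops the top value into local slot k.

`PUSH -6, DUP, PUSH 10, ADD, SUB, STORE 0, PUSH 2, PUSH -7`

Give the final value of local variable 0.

-10

PUSH -6 -> -6
DUP     -> -6 -6
PUSH 10 -> -6 -6 10
ADD     -> -6 4
SUB     -> -10
STORE 0 -> (empty)
PUSH 2  -> 2
PUSH -7 -> 2 -7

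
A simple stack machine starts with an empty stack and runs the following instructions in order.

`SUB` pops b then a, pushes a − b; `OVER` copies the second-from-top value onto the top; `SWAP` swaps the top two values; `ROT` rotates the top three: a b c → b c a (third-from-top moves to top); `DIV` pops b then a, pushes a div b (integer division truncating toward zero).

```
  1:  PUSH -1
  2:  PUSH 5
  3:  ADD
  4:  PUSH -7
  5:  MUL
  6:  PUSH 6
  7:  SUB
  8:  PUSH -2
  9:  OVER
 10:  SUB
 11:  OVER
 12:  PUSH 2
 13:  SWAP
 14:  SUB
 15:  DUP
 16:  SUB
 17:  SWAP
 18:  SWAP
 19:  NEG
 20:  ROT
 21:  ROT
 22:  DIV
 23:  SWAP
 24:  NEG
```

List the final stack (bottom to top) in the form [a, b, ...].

[-1, 0]

PUSH -1 : [-1]
PUSH 5  : [-1, 5]
ADD     : [4]
PUSH -7 : [4, -7]
MUL     : [-28]
PUSH 6  : [-28, 6]
SUB     : [-34]
PUSH -2 : [-34, -2]
OVER    : [-34, -2, -34]
SUB     : [-34, 32]
OVER    : [-34, 32, -34]
PUSH 2  : [-34, 32, -34, 2]
SWAP    : [-34, 32, 2, -34]
SUB     : [-34, 32, 36]
DUP     : [-34, 32, 36, 36]
SUB     : [-34, 32, 0]
SWAP    : [-34, 0, 32]
SWAP    : [-34, 32, 0]
NEG     : [-34, 32, 0]
ROT     : [32, 0, -34]
ROT     : [0, -34, 32]
DIV     : [0, -1]
SWAP    : [-1, 0]
NEG     : [-1, 0]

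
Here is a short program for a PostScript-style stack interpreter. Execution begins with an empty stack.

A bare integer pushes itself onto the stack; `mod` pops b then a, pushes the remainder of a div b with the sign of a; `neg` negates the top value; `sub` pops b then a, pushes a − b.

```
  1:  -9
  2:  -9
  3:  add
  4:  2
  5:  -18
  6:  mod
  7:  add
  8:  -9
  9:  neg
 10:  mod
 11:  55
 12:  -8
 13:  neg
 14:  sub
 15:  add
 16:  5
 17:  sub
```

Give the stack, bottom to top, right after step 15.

[40]

-9   -9
-9   -9 -9
add  -18
2    -18 2
-18  -18 2 -18
mod  -18 2
add  -16
-9   -16 -9
neg  -16 9
mod  -7
55   -7 55
-8   -7 55 -8
neg  -7 55 8
sub  -7 47
add  40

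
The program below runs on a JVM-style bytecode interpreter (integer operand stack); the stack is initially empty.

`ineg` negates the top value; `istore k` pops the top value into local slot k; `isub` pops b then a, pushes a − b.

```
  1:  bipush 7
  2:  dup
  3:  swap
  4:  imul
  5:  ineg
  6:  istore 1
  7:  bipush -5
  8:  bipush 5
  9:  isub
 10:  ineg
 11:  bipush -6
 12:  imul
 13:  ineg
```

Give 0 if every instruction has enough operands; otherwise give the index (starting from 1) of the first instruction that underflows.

0

bipush 7   [7]
dup        [7, 7]
swap       [7, 7]
imul       [49]
ineg       [-49]
istore 1   []
bipush -5  [-5]
bipush 5   [-5, 5]
isub       [-10]
ineg       [10]
bipush -6  [10, -6]
imul       [-60]
ineg       [60]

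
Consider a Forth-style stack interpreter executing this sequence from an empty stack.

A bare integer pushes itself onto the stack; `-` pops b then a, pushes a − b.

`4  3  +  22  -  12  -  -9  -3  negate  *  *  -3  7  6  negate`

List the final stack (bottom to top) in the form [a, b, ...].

[729, -3, 7, -6]

4      : 4
3      : 4 3
+      : 7
22     : 7 22
-      : -15
12     : -15 12
-      : -27
-9     : -27 -9
-3     : -27 -9 -3
negate : -27 -9 3
*      : -27 -27
*      : 729
-3     : 729 -3
7      : 729 -3 7
6      : 729 -3 7 6
negate : 729 -3 7 -6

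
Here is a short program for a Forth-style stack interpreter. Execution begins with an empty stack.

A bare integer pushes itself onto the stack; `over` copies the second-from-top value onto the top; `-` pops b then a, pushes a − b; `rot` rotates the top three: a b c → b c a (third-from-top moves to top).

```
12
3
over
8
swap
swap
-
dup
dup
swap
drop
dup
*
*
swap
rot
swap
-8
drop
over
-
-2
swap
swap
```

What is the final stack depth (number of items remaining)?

12    12
3     12 3
over  12 3 12
8     12 3 12 8
swap  12 3 8 12
swap  12 3 12 8
-     12 3 4
dup   12 3 4 4
dup   12 3 4 4 4
swap  12 3 4 4 4
drop  12 3 4 4
dup   12 3 4 4 4
*     12 3 4 16
*     12 3 64
swap  12 64 3
rot   64 3 12
swap  64 12 3
-8    64 12 3 -8
drop  64 12 3
over  64 12 3 12
-     64 12 -9
-2    64 12 -9 -2
swap  64 12 -2 -9
swap  64 12 -9 -2

4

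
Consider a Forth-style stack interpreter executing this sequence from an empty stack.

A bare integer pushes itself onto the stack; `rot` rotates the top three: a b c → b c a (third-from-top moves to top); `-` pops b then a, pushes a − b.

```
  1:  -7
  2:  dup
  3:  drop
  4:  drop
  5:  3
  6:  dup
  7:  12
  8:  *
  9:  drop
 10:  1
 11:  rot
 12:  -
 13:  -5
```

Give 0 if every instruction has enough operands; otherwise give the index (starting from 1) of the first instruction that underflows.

-7    -7
dup   -7 -7
drop  -7
drop  (empty)
3     3
dup   3 3
12    3 3 12
*     3 36
drop  3
1     3 1
rot  — needs 3 operands, stack has 2 → underflow

11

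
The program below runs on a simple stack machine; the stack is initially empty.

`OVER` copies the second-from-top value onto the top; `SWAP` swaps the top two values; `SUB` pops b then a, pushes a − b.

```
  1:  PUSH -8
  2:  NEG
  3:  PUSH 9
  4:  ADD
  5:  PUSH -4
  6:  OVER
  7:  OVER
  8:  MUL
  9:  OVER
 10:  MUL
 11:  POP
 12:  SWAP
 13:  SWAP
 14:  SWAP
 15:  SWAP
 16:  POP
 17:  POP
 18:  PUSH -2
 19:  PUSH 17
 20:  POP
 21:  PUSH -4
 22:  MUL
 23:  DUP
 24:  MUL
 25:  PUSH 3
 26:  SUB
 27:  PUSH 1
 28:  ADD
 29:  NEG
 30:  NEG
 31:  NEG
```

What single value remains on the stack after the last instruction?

PUSH -8  [-8]
NEG      [8]
PUSH 9   [8, 9]
ADD      [17]
PUSH -4  [17, -4]
OVER     [17, -4, 17]
OVER     [17, -4, 17, -4]
MUL      [17, -4, -68]
OVER     [17, -4, -68, -4]
MUL      [17, -4, 272]
POP      [17, -4]
SWAP     [-4, 17]
SWAP     [17, -4]
SWAP     [-4, 17]
SWAP     [17, -4]
POP      [17]
POP      []
PUSH -2  [-2]
PUSH 17  [-2, 17]
POP      [-2]
PUSH -4  [-2, -4]
MUL      [8]
DUP      [8, 8]
MUL      [64]
PUSH 3   [64, 3]
SUB      [61]
PUSH 1   [61, 1]
ADD      [62]
NEG      [-62]
NEG      [62]
NEG      [-62]

-62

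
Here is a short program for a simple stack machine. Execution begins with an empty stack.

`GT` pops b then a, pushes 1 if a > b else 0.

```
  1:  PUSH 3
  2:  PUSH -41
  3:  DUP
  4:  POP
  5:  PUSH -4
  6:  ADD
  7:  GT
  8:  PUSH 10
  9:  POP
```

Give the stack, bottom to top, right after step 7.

PUSH 3   : [3]
PUSH -41 : [3, -41]
DUP      : [3, -41, -41]
POP      : [3, -41]
PUSH -4  : [3, -41, -4]
ADD      : [3, -45]
GT       : [1]

[1]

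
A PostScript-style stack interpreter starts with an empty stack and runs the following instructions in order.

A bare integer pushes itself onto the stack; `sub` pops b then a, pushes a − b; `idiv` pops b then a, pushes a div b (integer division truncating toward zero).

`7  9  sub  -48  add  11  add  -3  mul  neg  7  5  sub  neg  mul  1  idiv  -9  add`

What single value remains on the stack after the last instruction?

7    : 7
9    : 7 9
sub  : -2
-48  : -2 -48
add  : -50
11   : -50 11
add  : -39
-3   : -39 -3
mul  : 117
neg  : -117
7    : -117 7
5    : -117 7 5
sub  : -117 2
neg  : -117 -2
mul  : 234
1    : 234 1
idiv : 234
-9   : 234 -9
add  : 225

225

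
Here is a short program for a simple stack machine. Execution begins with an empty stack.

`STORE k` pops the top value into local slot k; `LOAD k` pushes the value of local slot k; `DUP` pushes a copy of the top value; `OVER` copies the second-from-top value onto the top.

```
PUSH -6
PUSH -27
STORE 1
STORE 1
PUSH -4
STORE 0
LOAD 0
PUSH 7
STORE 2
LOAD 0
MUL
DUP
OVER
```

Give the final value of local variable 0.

-4

PUSH -6   [-6]
PUSH -27  [-6, -27]
STORE 1   [-6]
STORE 1   []
PUSH -4   [-4]
STORE 0   []
LOAD 0    [-4]
PUSH 7    [-4, 7]
STORE 2   [-4]
LOAD 0    [-4, -4]
MUL       [16]
DUP       [16, 16]
OVER      [16, 16, 16]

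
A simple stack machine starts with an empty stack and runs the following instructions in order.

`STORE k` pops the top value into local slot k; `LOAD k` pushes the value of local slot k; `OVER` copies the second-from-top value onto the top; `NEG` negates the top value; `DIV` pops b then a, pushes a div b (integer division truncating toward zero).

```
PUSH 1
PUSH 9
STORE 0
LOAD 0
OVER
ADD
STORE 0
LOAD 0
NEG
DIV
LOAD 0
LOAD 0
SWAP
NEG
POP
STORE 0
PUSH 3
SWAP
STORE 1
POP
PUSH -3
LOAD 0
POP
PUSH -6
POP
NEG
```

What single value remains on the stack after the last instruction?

PUSH 1  : [1]
PUSH 9  : [1, 9]
STORE 0 : [1]
LOAD 0  : [1, 9]
OVER    : [1, 9, 1]
ADD     : [1, 10]
STORE 0 : [1]
LOAD 0  : [1, 10]
NEG     : [1, -10]
DIV     : [0]
LOAD 0  : [0, 10]
LOAD 0  : [0, 10, 10]
SWAP    : [0, 10, 10]
NEG     : [0, 10, -10]
POP     : [0, 10]
STORE 0 : [0]
PUSH 3  : [0, 3]
SWAP    : [3, 0]
STORE 1 : [3]
POP     : []
PUSH -3 : [-3]
LOAD 0  : [-3, 10]
POP     : [-3]
PUSH -6 : [-3, -6]
POP     : [-3]
NEG     : [3]

3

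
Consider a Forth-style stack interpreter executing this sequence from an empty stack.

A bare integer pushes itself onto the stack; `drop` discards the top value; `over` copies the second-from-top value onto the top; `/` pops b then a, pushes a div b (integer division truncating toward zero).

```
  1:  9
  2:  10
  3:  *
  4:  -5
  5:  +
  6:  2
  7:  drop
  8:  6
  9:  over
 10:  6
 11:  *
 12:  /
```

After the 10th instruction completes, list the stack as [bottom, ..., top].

9    → 9
10   → 9 10
*    → 90
-5   → 90 -5
+    → 85
2    → 85 2
drop → 85
6    → 85 6
over → 85 6 85
6    → 85 6 85 6

[85, 6, 85, 6]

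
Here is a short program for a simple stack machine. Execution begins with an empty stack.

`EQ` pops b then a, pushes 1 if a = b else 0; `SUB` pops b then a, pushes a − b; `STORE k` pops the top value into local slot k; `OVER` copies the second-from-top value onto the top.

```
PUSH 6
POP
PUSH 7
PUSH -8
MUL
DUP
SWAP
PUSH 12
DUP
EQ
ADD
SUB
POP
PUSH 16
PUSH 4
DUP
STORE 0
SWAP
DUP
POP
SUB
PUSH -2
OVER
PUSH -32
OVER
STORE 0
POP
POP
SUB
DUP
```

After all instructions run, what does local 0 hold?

-12

PUSH 6   : 6
POP      : (empty)
PUSH 7   : 7
PUSH -8  : 7 -8
MUL      : -56
DUP      : -56 -56
SWAP     : -56 -56
PUSH 12  : -56 -56 12
DUP      : -56 -56 12 12
EQ       : -56 -56 1
ADD      : -56 -55
SUB      : -1
POP      : (empty)
PUSH 16  : 16
PUSH 4   : 16 4
DUP      : 16 4 4
STORE 0  : 16 4
SWAP     : 4 16
DUP      : 4 16 16
POP      : 4 16
SUB      : -12
PUSH -2  : -12 -2
OVER     : -12 -2 -12
PUSH -32 : -12 -2 -12 -32
OVER     : -12 -2 -12 -32 -12
STORE 0  : -12 -2 -12 -32
POP      : -12 -2 -12
POP      : -12 -2
SUB      : -10
DUP      : -10 -10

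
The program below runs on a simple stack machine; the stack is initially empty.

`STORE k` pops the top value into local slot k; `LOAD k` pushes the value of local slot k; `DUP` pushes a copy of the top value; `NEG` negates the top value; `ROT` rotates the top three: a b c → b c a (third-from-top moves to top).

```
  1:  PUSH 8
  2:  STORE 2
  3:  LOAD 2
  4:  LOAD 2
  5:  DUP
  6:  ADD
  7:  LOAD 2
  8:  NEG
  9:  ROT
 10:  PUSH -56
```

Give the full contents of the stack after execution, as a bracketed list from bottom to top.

[16, -8, 8, -56]

PUSH 8   : [8]
STORE 2  : []
LOAD 2   : [8]
LOAD 2   : [8, 8]
DUP      : [8, 8, 8]
ADD      : [8, 16]
LOAD 2   : [8, 16, 8]
NEG      : [8, 16, -8]
ROT      : [16, -8, 8]
PUSH -56 : [16, -8, 8, -56]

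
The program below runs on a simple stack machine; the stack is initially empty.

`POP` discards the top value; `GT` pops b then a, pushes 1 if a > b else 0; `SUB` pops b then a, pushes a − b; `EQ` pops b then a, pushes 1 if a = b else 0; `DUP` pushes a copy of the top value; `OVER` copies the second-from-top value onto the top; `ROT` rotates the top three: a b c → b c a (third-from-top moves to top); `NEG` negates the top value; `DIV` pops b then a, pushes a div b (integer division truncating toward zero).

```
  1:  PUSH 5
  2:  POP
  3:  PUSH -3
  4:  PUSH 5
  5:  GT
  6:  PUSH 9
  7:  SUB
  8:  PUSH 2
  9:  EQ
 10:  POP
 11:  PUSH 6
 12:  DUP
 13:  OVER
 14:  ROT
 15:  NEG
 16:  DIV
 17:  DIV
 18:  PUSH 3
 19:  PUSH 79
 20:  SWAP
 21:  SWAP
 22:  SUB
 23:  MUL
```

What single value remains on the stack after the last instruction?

456

PUSH 5  : 5
POP     : (empty)
PUSH -3 : -3
PUSH 5  : -3 5
GT      : 0
PUSH 9  : 0 9
SUB     : -9
PUSH 2  : -9 2
EQ      : 0
POP     : (empty)
PUSH 6  : 6
DUP     : 6 6
OVER    : 6 6 6
ROT     : 6 6 6
NEG     : 6 6 -6
DIV     : 6 -1
DIV     : -6
PUSH 3  : -6 3
PUSH 79 : -6 3 79
SWAP    : -6 79 3
SWAP    : -6 3 79
SUB     : -6 -76
MUL     : 456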